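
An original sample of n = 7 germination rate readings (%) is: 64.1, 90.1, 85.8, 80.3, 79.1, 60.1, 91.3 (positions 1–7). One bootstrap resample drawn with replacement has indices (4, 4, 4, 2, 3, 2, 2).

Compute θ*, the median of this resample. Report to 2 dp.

Resample values: 80.3, 80.3, 80.3, 90.1, 85.8, 90.1, 90.1.
Sorted: 80.3, 80.3, 80.3, 85.8, 90.1, 90.1, 90.1
Median = middle value = 85.80

θ* = 85.80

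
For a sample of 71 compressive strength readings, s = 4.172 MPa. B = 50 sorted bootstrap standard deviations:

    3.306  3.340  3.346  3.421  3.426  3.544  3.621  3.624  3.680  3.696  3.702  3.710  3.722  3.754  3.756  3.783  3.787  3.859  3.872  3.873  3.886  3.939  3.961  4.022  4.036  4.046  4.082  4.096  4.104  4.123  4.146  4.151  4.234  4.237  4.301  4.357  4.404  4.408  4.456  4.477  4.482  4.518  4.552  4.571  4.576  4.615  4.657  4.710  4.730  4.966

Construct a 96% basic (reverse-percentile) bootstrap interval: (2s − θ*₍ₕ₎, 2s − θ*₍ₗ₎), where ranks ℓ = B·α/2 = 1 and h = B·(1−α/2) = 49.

(3.614, 5.038)

Percentile endpoints at ranks 1 and 49: θ*₍1₎ = 3.306, θ*₍49₎ = 4.730.
Basic interval reflects these around s:
  lower = 2 × 4.172 − 4.730 = 3.614
  upper = 2 × 4.172 − 3.306 = 5.038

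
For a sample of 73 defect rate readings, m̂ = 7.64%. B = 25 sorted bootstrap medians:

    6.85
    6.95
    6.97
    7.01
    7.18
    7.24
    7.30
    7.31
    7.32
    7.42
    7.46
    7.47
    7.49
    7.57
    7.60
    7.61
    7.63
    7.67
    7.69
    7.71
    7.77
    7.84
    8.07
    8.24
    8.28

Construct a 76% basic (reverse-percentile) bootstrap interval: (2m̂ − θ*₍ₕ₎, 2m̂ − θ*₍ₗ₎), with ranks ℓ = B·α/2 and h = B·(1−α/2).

(7.44, 8.31)

Percentile endpoints at ranks 3 and 22: θ*₍3₎ = 6.97, θ*₍22₎ = 7.84.
Basic interval reflects these around m̂:
  lower = 2 × 7.64 − 7.84 = 7.44
  upper = 2 × 7.64 − 6.97 = 8.31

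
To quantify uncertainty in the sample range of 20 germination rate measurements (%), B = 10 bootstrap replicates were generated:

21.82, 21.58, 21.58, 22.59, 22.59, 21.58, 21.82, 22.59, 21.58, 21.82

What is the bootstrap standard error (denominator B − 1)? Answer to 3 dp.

Bootstrap SE is the standard deviation of the 10 replicate ranges.
Mean of replicates: (21.82 + 21.58 + 21.58 + 22.59 + 22.59 + 21.58 + 21.82 + 22.59 + 21.58 + 21.82) / 10 = 219.5500 / 10 = 21.9550
Sum of squared deviations: (−0.1350)² + (−0.3750)² + (−0.3750)² + (+0.6350)² + (+0.6350)² + (−0.3750)² + (−0.1350)² + (+0.6350)² + (−0.3750)² + (−0.1350)² = 1.8269
Variance = 1.8269 / 9 = 0.2030
SE* = √0.2030

SE* = 0.451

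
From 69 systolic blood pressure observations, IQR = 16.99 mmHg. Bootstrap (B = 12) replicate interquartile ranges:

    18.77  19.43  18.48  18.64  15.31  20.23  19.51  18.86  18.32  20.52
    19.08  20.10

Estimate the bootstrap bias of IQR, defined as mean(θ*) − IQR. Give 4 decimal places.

mean(θ*) = (18.77 + 19.43 + 18.48 + 18.64 + 15.31 + 20.23 + 19.51 + 18.86 + 18.32 + 20.52 + 19.08 + 20.10) / 12 = 18.93750
bias = 18.93750 − 16.99

bias = +1.9475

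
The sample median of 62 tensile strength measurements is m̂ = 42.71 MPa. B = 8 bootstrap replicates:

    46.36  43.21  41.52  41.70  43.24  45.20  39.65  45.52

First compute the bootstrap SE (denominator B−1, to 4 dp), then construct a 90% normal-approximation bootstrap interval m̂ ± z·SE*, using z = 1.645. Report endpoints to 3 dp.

(38.930, 46.490)

Mean of replicates = 43.3000; sum of squared deviations = 36.9646; SE* = √(36.9646/7) = 2.2980
Margin = 1.645 × 2.2980 = 3.7802
Interval: 42.71 ± 3.7802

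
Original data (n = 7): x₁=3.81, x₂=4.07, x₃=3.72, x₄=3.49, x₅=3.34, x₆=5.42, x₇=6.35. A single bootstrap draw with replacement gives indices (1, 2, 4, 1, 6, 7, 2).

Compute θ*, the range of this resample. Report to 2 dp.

Resample values: 3.81, 4.07, 3.49, 3.81, 5.42, 6.35, 4.07.
Range = 6.35 − 3.49 = 2.86

θ* = 2.86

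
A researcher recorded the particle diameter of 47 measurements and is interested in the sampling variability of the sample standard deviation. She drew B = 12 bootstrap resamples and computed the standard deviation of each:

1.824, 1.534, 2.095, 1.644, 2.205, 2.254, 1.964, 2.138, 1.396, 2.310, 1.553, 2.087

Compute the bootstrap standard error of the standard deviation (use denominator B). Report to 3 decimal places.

SE* = 0.302

Bootstrap SE is the standard deviation of the 12 replicate standard deviations.
Mean of replicates: (1.824 + 1.534 + 2.095 + 1.644 + 2.205 + 2.254 + 1.964 + 2.138 + 1.396 + 2.310 + 1.553 + 2.087) / 12 = 23.0040 / 12 = 1.9170
Sum of squared deviations: (−0.0930)² + (−0.3830)² + (+0.1780)² + (−0.2730)² + (+0.2880)² + (+0.3370)² + (+0.0470)² + (+0.2210)² + (−0.5210)² + (+0.3930)² + (−0.3640)² + (+0.1700)² = 1.0964
Variance = 1.0964 / 12 = 0.0914
SE* = √0.0914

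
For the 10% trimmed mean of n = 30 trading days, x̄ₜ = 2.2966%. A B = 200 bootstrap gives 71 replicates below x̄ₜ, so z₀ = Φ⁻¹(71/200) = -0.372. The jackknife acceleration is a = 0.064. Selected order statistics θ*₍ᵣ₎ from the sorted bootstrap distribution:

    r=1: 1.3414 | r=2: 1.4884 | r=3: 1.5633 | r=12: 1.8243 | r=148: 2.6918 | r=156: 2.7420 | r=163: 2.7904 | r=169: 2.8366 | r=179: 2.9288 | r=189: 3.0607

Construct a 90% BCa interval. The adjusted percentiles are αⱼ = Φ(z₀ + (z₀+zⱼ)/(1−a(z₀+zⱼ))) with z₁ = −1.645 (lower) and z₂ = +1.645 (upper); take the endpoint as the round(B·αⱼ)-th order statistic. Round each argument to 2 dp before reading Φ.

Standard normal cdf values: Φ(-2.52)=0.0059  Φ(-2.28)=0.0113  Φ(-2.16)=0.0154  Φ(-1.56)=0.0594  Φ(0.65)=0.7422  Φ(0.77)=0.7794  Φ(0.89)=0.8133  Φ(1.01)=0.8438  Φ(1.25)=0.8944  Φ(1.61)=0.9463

Lower: z₀ + z₁ = -0.372 + (-1.645) = -2.017; 1 − a(z₀+z₁) = 1 − (0.064)(-2.017) = 1.1291; argument = -0.372 + (-2.017)/1.1291 = -2.1584 → -2.16.
α₁ = Φ(-2.16) = 0.0154; rank = round(200 × 0.0154) = 3; θ*₍3₎ = 1.5633.
Upper: z₀ + z₂ = 1.273; 1 − a(z₀+z₂) = 0.9185; argument = 1.0139 → 1.01; α₂ = 0.8438; rank = 169; θ*₍169₎ = 2.8366.

(1.5633, 2.8366)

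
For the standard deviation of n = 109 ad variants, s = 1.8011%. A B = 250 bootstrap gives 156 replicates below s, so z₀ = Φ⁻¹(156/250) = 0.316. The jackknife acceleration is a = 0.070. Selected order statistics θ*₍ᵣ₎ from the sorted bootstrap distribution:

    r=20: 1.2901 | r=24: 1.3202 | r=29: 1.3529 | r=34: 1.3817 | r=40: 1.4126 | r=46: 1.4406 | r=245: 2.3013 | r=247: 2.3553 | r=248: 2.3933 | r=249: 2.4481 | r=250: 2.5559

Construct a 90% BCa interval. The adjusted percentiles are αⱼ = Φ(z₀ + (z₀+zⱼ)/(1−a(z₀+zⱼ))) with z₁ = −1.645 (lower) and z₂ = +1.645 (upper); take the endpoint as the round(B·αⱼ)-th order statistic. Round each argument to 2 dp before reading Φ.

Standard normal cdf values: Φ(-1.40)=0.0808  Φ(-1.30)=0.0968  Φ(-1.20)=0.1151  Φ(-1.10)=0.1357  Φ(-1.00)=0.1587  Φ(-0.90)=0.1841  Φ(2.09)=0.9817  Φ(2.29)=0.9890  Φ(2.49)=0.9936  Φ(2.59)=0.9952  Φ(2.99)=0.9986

(1.4406, 2.4481)

Lower: z₀ + z₁ = 0.316 + (-1.645) = -1.329; 1 − a(z₀+z₁) = 1 − (0.070)(-1.329) = 1.0930; argument = 0.316 + (-1.329)/1.0930 = -0.8999 → -0.90.
α₁ = Φ(-0.90) = 0.1841; rank = round(250 × 0.1841) = 46; θ*₍46₎ = 1.4406.
Upper: z₀ + z₂ = 1.961; 1 − a(z₀+z₂) = 0.8627; argument = 2.5890 → 2.59; α₂ = 0.9952; rank = 249; θ*₍249₎ = 2.4481.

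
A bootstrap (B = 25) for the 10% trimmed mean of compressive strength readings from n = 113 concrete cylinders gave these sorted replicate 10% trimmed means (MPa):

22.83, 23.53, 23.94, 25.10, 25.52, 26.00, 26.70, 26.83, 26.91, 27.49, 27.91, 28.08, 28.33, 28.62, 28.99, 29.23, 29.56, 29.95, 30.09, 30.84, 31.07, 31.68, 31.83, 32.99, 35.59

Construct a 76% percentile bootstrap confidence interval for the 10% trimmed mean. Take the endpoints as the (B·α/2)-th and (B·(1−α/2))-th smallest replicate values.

α = 0.24; lower rank = 25 × 0.120 = 3; upper rank = 25 × 0.880 = 22.
The 3rd smallest replicate is 23.94; the 22nd is 31.68.

(23.94, 31.68)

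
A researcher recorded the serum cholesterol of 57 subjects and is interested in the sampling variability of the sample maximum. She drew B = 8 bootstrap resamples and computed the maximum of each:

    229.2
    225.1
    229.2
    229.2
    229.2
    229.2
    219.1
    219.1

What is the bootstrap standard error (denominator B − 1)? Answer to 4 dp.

Bootstrap SE is the standard deviation of the 8 replicate maximums.
Mean of replicates: (229.2 + 225.1 + 229.2 + 229.2 + 229.2 + 229.2 + 219.1 + 219.1) / 8 = 1809.30000 / 8 = 226.16250
Sum of squared deviations: (+3.03750)² + (−1.06250)² + (+3.03750)² + (+3.03750)² + (+3.03750)² + (+3.03750)² + (−7.06250)² + (−7.06250)² = 147.01875
Variance = 147.01875 / 7 = 21.00268
SE* = √21.00268

SE* = 4.5829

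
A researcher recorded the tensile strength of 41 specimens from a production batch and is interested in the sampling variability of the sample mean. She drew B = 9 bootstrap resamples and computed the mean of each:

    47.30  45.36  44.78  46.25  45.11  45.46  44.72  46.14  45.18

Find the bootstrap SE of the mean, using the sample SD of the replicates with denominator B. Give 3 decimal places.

SE* = 0.785

Bootstrap SE is the standard deviation of the 9 replicate means.
Mean of replicates: (47.30 + 45.36 + 44.78 + 46.25 + 45.11 + 45.46 + 44.72 + 46.14 + 45.18) / 9 = 410.3000 / 9 = 45.5889
Sum of squared deviations: (+1.7111)² + (−0.2289)² + (−0.8089)² + (+0.6611)² + (−0.4789)² + (−0.1289)² + (−0.8689)² + (+0.5511)² + (−0.4089)² = 5.5435
Variance = 5.5435 / 9 = 0.6159
SE* = √0.6159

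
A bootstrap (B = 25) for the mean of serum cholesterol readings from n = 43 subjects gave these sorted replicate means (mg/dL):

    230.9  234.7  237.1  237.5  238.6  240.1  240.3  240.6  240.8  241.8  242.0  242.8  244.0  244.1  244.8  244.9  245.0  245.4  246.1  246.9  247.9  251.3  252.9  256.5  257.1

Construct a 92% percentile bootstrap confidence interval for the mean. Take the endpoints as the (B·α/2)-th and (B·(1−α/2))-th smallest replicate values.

(230.9, 256.5)

α = 0.08; lower rank = 25 × 0.040 = 1; upper rank = 25 × 0.960 = 24.
The 1st smallest replicate is 230.9; the 24th is 256.5.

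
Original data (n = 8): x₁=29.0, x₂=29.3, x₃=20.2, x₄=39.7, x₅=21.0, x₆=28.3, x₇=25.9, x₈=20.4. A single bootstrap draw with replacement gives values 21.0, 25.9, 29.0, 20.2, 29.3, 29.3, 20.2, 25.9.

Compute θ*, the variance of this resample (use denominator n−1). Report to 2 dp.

Mean = 25.1000; sum of squared deviations = 116.6000
s² = 116.6000 / 7 = 16.6571

θ* = 16.66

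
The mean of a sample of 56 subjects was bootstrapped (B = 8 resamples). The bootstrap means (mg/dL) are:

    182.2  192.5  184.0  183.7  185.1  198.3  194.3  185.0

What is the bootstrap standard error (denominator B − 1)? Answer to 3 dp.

SE* = 5.993

Bootstrap SE is the standard deviation of the 8 replicate means.
Mean of replicates: (182.2 + 192.5 + 184.0 + 183.7 + 185.1 + 198.3 + 194.3 + 185.0) / 8 = 1505.1000 / 8 = 188.1375
Sum of squared deviations: (−5.9375)² + (+4.3625)² + (−4.1375)² + (−4.4375)² + (−3.0375)² + (+10.1625)² + (+6.1625)² + (−3.1375)² = 251.4188
Variance = 251.4188 / 7 = 35.9170
SE* = √35.9170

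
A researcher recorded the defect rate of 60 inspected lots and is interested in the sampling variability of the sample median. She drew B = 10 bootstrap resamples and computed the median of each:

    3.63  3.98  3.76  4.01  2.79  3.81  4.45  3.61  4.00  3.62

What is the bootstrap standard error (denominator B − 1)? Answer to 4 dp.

SE* = 0.4277

Bootstrap SE is the standard deviation of the 10 replicate medians.
Mean of replicates: (3.63 + 3.98 + 3.76 + 4.01 + 2.79 + 3.81 + 4.45 + 3.61 + 4.00 + 3.62) / 10 = 37.66000 / 10 = 3.76600
Sum of squared deviations: (−0.13600)² + (+0.21400)² + (−0.00600)² + (+0.24400)² + (−0.97600)² + (+0.04400)² + (+0.68400)² + (−0.15600)² + (+0.23400)² + (−0.14600)² = 1.64664
Variance = 1.64664 / 9 = 0.18296
SE* = √0.18296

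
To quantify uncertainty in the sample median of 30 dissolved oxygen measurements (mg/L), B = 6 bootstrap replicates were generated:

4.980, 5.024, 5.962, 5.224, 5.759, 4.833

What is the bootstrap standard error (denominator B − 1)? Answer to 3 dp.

SE* = 0.459

Bootstrap SE is the standard deviation of the 6 replicate medians.
Mean of replicates: (4.980 + 5.024 + 5.962 + 5.224 + 5.759 + 4.833) / 6 = 31.7820 / 6 = 5.2970
Sum of squared deviations: (−0.3170)² + (−0.2730)² + (+0.6650)² + (−0.0730)² + (+0.4620)² + (−0.4640)² = 1.0513
Variance = 1.0513 / 5 = 0.2103
SE* = √0.2103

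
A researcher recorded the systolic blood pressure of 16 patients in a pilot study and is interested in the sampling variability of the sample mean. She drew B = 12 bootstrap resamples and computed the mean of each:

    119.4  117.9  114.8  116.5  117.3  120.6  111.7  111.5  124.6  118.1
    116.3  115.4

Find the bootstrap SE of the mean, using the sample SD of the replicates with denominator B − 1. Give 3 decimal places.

Bootstrap SE is the standard deviation of the 12 replicate means.
Mean of replicates: (119.4 + 117.9 + 114.8 + 116.5 + 117.3 + 120.6 + 111.7 + 111.5 + 124.6 + 118.1 + 116.3 + 115.4) / 12 = 1404.1000 / 12 = 117.0083
Sum of squared deviations: (+2.3917)² + (+0.8917)² + (−2.2083)² + (−0.5083)² + (+0.2917)² + (+3.5917)² + (−5.3083)² + (−5.5083)² + (+7.5917)² + (+1.0917)² + (−0.7083)² + (−1.6083)² = 145.0692
Variance = 145.0692 / 11 = 13.1881
SE* = √13.1881

SE* = 3.632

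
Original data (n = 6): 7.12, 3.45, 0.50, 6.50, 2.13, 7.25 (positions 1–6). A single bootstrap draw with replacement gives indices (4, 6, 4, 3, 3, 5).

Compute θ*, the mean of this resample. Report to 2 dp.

θ* = 3.90

Resample values: 6.50, 7.25, 6.50, 0.50, 0.50, 2.13.
Mean = (6.50 + 7.25 + 6.50 + 0.50 + 0.50 + 2.13) / 6 = 23.380 / 6 = 3.90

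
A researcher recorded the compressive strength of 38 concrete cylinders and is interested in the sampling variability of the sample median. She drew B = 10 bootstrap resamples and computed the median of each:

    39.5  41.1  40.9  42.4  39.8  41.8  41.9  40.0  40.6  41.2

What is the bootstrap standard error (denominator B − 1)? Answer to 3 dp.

SE* = 0.958

Bootstrap SE is the standard deviation of the 10 replicate medians.
Mean of replicates: (39.5 + 41.1 + 40.9 + 42.4 + 39.8 + 41.8 + 41.9 + 40.0 + 40.6 + 41.2) / 10 = 409.2000 / 10 = 40.9200
Sum of squared deviations: (−1.4200)² + (+0.1800)² + (−0.0200)² + (+1.4800)² + (−1.1200)² + (+0.8800)² + (+0.9800)² + (−0.9200)² + (−0.3200)² + (+0.2800)² = 8.2560
Variance = 8.2560 / 9 = 0.9173
SE* = √0.9173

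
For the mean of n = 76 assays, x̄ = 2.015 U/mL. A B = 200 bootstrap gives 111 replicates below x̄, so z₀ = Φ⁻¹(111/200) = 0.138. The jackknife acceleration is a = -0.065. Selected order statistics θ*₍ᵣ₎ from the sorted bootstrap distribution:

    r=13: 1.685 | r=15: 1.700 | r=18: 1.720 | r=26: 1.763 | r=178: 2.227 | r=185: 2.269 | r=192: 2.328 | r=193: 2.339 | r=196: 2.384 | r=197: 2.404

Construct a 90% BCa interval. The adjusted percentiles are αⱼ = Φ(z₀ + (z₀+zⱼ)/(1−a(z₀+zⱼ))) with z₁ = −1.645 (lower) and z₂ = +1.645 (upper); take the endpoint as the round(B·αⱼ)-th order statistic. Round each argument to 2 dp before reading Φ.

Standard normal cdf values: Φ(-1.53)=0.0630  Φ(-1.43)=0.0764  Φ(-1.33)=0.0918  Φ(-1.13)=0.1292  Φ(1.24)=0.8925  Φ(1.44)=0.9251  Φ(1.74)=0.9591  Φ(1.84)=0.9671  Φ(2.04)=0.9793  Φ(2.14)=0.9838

(1.685, 2.328)

Lower: z₀ + z₁ = 0.138 + (-1.645) = -1.507; 1 − a(z₀+z₁) = 1 − (-0.065)(-1.507) = 0.9020; argument = 0.138 + (-1.507)/0.9020 = -1.5326 → -1.53.
α₁ = Φ(-1.53) = 0.0630; rank = round(200 × 0.0630) = 13; θ*₍13₎ = 1.685.
Upper: z₀ + z₂ = 1.783; 1 − a(z₀+z₂) = 1.1159; argument = 1.7358 → 1.74; α₂ = 0.9591; rank = 192; θ*₍192₎ = 2.328.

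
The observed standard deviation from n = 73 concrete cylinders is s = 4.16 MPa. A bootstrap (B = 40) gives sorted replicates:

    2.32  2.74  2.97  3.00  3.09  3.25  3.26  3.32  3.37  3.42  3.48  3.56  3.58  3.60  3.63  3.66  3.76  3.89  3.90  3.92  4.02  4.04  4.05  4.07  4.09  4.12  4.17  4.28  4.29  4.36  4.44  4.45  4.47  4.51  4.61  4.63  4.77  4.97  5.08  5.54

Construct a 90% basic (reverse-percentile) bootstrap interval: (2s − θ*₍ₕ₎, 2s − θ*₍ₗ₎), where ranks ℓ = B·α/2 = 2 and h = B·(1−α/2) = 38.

(3.35, 5.58)

Percentile endpoints at ranks 2 and 38: θ*₍2₎ = 2.74, θ*₍38₎ = 4.97.
Basic interval reflects these around s:
  lower = 2 × 4.16 − 4.97 = 3.35
  upper = 2 × 4.16 − 2.74 = 5.58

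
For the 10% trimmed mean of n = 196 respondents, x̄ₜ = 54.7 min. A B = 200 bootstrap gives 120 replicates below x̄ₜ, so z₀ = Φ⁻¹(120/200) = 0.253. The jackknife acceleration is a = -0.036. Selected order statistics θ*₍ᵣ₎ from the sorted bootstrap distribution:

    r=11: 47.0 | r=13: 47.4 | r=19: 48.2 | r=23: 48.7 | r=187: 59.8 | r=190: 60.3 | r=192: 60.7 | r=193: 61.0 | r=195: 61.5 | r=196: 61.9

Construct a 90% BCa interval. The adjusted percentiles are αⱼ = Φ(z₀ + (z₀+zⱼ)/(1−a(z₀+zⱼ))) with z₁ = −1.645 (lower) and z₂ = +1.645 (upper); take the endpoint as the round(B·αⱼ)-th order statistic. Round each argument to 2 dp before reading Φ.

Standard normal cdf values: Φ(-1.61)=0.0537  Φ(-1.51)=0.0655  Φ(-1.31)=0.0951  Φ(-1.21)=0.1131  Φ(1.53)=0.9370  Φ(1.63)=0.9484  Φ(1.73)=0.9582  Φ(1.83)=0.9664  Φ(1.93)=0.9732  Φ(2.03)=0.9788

Lower: z₀ + z₁ = 0.253 + (-1.645) = -1.392; 1 − a(z₀+z₁) = 1 − (-0.036)(-1.392) = 0.9499; argument = 0.253 + (-1.392)/0.9499 = -1.2124 → -1.21.
α₁ = Φ(-1.21) = 0.1131; rank = round(200 × 0.1131) = 23; θ*₍23₎ = 48.7.
Upper: z₀ + z₂ = 1.898; 1 − a(z₀+z₂) = 1.0683; argument = 2.0296 → 2.03; α₂ = 0.9788; rank = 196; θ*₍196₎ = 61.9.

(48.7, 61.9)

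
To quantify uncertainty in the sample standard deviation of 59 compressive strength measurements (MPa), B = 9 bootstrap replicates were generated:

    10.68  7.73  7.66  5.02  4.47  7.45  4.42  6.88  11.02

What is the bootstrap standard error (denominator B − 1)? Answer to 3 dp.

SE* = 2.431

Bootstrap SE is the standard deviation of the 9 replicate standard deviations.
Mean of replicates: (10.68 + 7.73 + 7.66 + 5.02 + 4.47 + 7.45 + 4.42 + 6.88 + 11.02) / 9 = 65.3300 / 9 = 7.2589
Sum of squared deviations: (+3.4211)² + (+0.4711)² + (+0.4011)² + (−2.2389)² + (−2.7889)² + (+0.1911)² + (−2.8389)² + (−0.3789)² + (+3.7611)² = 47.2627
Variance = 47.2627 / 8 = 5.9078
SE* = √5.9078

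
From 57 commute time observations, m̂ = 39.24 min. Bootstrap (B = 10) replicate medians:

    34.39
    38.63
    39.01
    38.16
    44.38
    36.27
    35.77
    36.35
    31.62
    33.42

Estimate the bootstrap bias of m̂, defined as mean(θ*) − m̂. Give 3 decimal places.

bias = −2.440

mean(θ*) = (34.39 + 38.63 + 39.01 + 38.16 + 44.38 + 36.27 + 35.77 + 36.35 + 31.62 + 33.42) / 10 = 36.8000
bias = 36.8000 − 39.24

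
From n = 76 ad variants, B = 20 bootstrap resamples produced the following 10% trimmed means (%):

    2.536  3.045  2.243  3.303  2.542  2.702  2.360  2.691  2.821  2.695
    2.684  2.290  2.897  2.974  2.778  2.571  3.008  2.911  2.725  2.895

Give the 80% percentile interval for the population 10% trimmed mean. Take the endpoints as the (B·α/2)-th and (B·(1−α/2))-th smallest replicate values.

(2.290, 3.008)

Sorted replicates: 2.243, 2.290, 2.360, 2.536, 2.542, 2.571, 2.684, 2.691, 2.695, 2.702, 2.725, 2.778, 2.821, 2.895, 2.897, 2.911, 2.974, 3.008, 3.045, 3.303
α = 0.20; lower rank = 20 × 0.100 = 2; upper rank = 20 × 0.900 = 18.
The 2nd smallest replicate is 2.290; the 18th is 3.008.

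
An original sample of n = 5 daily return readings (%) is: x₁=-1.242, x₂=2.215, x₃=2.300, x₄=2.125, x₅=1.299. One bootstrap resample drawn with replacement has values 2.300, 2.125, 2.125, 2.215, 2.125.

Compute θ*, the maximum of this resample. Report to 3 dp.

θ* = 2.300

Maximum = 2.300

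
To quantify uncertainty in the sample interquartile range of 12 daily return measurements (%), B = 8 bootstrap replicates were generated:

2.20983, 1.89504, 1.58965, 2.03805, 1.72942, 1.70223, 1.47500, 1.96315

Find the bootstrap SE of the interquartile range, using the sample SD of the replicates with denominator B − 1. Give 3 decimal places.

Bootstrap SE is the standard deviation of the 8 replicate interquartile ranges.
Mean of replicates: (2.20983 + 1.89504 + 1.58965 + 2.03805 + 1.72942 + 1.70223 + 1.47500 + 1.96315) / 8 = 14.602370 / 8 = 1.825296
Sum of squared deviations: (+0.384534)² + (+0.069744)² + (−0.235646)² + (+0.212754)² + (−0.095876)² + (−0.123066)² + (−0.350296)² + (+0.137854)² = 0.419572
Variance = 0.419572 / 7 = 0.059939
SE* = √0.059939

SE* = 0.245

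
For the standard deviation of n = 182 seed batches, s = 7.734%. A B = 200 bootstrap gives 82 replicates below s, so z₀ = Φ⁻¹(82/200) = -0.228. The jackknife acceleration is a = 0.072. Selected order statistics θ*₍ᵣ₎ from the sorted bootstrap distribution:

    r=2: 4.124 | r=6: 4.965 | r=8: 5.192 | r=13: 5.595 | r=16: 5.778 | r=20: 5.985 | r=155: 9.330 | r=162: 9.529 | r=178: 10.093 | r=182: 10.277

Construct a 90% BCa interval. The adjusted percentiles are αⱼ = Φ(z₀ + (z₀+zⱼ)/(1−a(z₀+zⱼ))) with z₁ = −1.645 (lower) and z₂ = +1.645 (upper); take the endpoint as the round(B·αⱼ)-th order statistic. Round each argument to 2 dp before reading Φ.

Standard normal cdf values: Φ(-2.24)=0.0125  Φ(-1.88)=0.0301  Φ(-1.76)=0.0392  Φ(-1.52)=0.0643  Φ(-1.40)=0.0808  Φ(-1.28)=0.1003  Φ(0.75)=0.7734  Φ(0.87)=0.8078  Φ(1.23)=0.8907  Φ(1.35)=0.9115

Lower: z₀ + z₁ = -0.228 + (-1.645) = -1.873; 1 − a(z₀+z₁) = 1 − (0.072)(-1.873) = 1.1349; argument = -0.228 + (-1.873)/1.1349 = -1.8784 → -1.88.
α₁ = Φ(-1.88) = 0.0301; rank = round(200 × 0.0301) = 6; θ*₍6₎ = 4.965.
Upper: z₀ + z₂ = 1.417; 1 − a(z₀+z₂) = 0.8980; argument = 1.3500 → 1.35; α₂ = 0.9115; rank = 182; θ*₍182₎ = 10.277.

(4.965, 10.277)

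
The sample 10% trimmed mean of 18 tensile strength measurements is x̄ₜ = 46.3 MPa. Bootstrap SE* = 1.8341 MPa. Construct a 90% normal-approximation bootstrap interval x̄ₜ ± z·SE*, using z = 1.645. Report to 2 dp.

(43.28, 49.32)

Margin = 1.645 × 1.8341 = 3.017
Interval: 46.3 ± 3.017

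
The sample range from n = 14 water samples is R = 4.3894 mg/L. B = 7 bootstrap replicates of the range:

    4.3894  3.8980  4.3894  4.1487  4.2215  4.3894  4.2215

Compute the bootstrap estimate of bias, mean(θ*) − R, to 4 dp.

mean(θ*) = (4.3894 + 3.8980 + 4.3894 + 4.1487 + 4.2215 + 4.3894 + 4.2215) / 7 = 4.23684
bias = 4.23684 − 4.3894

bias = −0.1526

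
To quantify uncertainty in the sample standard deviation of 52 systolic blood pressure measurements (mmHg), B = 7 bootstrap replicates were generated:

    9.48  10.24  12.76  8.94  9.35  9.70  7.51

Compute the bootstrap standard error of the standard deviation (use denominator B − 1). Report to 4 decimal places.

Bootstrap SE is the standard deviation of the 7 replicate standard deviations.
Mean of replicates: (9.48 + 10.24 + 12.76 + 8.94 + 9.35 + 9.70 + 7.51) / 7 = 67.98000 / 7 = 9.71143
Sum of squared deviations: (−0.23143)² + (+0.52857)² + (+3.04857)² + (−0.77143)² + (−0.36143)² + (−0.01143)² + (−2.20143)² = 15.19889
Variance = 15.19889 / 6 = 2.53315
SE* = √2.53315

SE* = 1.5916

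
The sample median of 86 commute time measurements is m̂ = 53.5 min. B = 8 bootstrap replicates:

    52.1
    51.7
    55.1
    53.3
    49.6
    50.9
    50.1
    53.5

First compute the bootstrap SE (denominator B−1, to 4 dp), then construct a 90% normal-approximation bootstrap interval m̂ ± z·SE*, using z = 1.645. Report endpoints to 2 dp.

Mean of replicates = 52.0375; sum of squared deviations = 24.2187; SE* = √(24.2187/7) = 1.8601
Margin = 1.645 × 1.8601 = 3.060
Interval: 53.5 ± 3.060

(50.44, 56.56)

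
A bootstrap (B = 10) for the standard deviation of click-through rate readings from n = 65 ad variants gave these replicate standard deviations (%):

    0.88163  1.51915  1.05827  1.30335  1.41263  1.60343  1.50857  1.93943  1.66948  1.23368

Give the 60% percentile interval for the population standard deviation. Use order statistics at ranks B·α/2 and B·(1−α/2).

Sorted replicates: 0.88163, 1.05827, 1.23368, 1.30335, 1.41263, 1.50857, 1.51915, 1.60343, 1.66948, 1.93943
α = 0.40; lower rank = 10 × 0.200 = 2; upper rank = 10 × 0.800 = 8.
The 2nd smallest replicate is 1.05827; the 8th is 1.60343.

(1.05827, 1.60343)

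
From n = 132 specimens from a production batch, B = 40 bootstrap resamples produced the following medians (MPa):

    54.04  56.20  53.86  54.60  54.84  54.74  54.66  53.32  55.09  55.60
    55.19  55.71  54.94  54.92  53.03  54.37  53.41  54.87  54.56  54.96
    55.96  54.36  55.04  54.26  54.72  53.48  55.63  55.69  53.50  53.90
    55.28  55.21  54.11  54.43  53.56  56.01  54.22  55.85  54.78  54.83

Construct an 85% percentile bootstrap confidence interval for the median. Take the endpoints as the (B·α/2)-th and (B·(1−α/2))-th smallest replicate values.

(53.41, 55.85)

Sorted replicates: 53.03, 53.32, 53.41, 53.48, 53.50, 53.56, 53.86, 53.90, 54.04, 54.11, 54.22, 54.26, 54.36, 54.37, 54.43, 54.56, 54.60, 54.66, 54.72, 54.74, 54.78, 54.83, 54.84, 54.87, 54.92, 54.94, 54.96, 55.04, 55.09, 55.19, 55.21, 55.28, 55.60, 55.63, 55.69, 55.71, 55.85, 55.96, 56.01, 56.20
α = 0.15; lower rank = 40 × 0.075 = 3; upper rank = 40 × 0.925 = 37.
The 3rd smallest replicate is 53.41; the 37th is 55.85.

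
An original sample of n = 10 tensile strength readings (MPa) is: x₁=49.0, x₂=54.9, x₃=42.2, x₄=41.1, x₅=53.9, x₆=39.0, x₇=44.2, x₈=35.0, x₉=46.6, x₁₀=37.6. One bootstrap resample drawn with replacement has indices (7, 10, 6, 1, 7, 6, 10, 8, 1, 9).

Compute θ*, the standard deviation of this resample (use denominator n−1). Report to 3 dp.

Resample values: 44.2, 37.6, 39.0, 49.0, 44.2, 39.0, 37.6, 35.0, 49.0, 46.6.
Mean = 42.1200; sum of squared deviations = 234.4160
s² = 234.4160 / 9 = 26.0462
s = √26.0462 = 5.104

θ* = 5.104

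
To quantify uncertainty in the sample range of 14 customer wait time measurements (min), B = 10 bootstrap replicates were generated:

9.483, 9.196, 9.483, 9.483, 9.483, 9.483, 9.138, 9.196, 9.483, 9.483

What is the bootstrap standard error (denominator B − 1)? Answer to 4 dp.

Bootstrap SE is the standard deviation of the 10 replicate ranges.
Mean of replicates: (9.483 + 9.196 + 9.483 + 9.483 + 9.483 + 9.483 + 9.138 + 9.196 + 9.483 + 9.483) / 10 = 93.91100 / 10 = 9.39110
Sum of squared deviations: (+0.09190)² + (−0.19510)² + (+0.09190)² + (+0.09190)² + (+0.09190)² + (+0.09190)² + (−0.25310)² + (−0.19510)² + (+0.09190)² + (+0.09190)² = 0.19931
Variance = 0.19931 / 9 = 0.02215
SE* = √0.02215

SE* = 0.1488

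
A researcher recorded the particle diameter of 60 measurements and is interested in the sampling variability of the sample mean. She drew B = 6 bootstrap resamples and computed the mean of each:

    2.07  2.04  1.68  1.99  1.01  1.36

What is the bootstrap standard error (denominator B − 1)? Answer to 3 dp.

SE* = 0.431

Bootstrap SE is the standard deviation of the 6 replicate means.
Mean of replicates: (2.07 + 2.04 + 1.68 + 1.99 + 1.01 + 1.36) / 6 = 10.1500 / 6 = 1.6917
Sum of squared deviations: (+0.3783)² + (+0.3483)² + (−0.0117)² + (+0.2983)² + (−0.6817)² + (−0.3317)² = 0.9283
Variance = 0.9283 / 5 = 0.1857
SE* = √0.1857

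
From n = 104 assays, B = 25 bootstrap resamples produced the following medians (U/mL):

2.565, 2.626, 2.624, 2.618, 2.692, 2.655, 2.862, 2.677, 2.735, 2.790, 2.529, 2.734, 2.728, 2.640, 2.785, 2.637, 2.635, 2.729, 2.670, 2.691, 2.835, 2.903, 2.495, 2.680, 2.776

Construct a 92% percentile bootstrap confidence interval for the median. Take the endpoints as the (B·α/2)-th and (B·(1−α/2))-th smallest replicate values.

Sorted replicates: 2.495, 2.529, 2.565, 2.618, 2.624, 2.626, 2.635, 2.637, 2.640, 2.655, 2.670, 2.677, 2.680, 2.691, 2.692, 2.728, 2.729, 2.734, 2.735, 2.776, 2.785, 2.790, 2.835, 2.862, 2.903
α = 0.08; lower rank = 25 × 0.040 = 1; upper rank = 25 × 0.960 = 24.
The 1st smallest replicate is 2.495; the 24th is 2.862.

(2.495, 2.862)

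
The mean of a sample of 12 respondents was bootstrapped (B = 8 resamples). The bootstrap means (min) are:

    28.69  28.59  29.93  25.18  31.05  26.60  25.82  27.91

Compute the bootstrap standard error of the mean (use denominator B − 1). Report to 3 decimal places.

Bootstrap SE is the standard deviation of the 8 replicate means.
Mean of replicates: (28.69 + 28.59 + 29.93 + 25.18 + 31.05 + 26.60 + 25.82 + 27.91) / 8 = 223.7700 / 8 = 27.9713
Sum of squared deviations: (+0.7188)² + (+0.6187)² + (+1.9587)² + (−2.7913)² + (+3.0787)² + (−1.3712)² + (−2.1513)² + (−0.0613)² = 28.5179
Variance = 28.5179 / 7 = 4.0740
SE* = √4.0740

SE* = 2.018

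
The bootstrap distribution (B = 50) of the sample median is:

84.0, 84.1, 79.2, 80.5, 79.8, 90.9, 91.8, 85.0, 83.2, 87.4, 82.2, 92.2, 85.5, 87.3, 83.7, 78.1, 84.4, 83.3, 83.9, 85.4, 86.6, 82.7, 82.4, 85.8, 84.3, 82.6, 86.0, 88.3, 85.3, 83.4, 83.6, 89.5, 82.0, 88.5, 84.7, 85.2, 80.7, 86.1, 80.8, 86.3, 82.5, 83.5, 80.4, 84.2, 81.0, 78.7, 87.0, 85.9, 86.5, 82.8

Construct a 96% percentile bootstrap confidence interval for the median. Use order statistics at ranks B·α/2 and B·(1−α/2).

Sorted replicates: 78.1, 78.7, 79.2, 79.8, 80.4, 80.5, 80.7, 80.8, 81.0, 82.0, 82.2, 82.4, 82.5, 82.6, 82.7, 82.8, 83.2, 83.3, 83.4, 83.5, 83.6, 83.7, 83.9, 84.0, 84.1, 84.2, 84.3, 84.4, 84.7, 85.0, 85.2, 85.3, 85.4, 85.5, 85.8, 85.9, 86.0, 86.1, 86.3, 86.5, 86.6, 87.0, 87.3, 87.4, 88.3, 88.5, 89.5, 90.9, 91.8, 92.2
α = 0.04; lower rank = 50 × 0.020 = 1; upper rank = 50 × 0.980 = 49.
The 1st smallest replicate is 78.1; the 49th is 91.8.

(78.1, 91.8)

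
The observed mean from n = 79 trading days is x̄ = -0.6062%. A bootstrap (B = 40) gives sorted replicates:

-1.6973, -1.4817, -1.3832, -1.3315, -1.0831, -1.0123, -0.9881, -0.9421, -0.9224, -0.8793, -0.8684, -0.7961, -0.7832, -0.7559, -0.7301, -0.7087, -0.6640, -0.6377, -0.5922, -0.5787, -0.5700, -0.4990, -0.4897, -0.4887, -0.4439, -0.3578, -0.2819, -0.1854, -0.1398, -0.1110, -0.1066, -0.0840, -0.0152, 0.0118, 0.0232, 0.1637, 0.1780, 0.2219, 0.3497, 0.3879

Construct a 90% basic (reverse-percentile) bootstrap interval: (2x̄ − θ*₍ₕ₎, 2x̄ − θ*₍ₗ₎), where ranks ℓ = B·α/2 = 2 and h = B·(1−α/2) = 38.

(-1.4343, 0.2693)

Percentile endpoints at ranks 2 and 38: θ*₍2₎ = -1.4817, θ*₍38₎ = 0.2219.
Basic interval reflects these around x̄:
  lower = 2 × -0.6062 − 0.2219 = -1.4343
  upper = 2 × -0.6062 − -1.4817 = 0.2693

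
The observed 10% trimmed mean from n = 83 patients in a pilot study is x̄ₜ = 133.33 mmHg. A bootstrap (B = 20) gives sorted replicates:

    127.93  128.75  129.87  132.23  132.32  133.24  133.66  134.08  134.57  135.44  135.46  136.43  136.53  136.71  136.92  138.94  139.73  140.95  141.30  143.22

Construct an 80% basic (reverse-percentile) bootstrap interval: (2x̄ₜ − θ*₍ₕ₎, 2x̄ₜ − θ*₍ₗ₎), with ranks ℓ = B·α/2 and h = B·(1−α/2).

Percentile endpoints at ranks 2 and 18: θ*₍2₎ = 128.75, θ*₍18₎ = 140.95.
Basic interval reflects these around x̄ₜ:
  lower = 2 × 133.33 − 140.95 = 125.71
  upper = 2 × 133.33 − 128.75 = 137.91

(125.71, 137.91)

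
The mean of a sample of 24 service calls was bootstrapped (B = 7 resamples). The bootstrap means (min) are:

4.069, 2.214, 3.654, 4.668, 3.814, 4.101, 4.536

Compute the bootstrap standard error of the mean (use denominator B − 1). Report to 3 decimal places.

Bootstrap SE is the standard deviation of the 7 replicate means.
Mean of replicates: (4.069 + 2.214 + 3.654 + 4.668 + 3.814 + 4.101 + 4.536) / 7 = 27.0560 / 7 = 3.8651
Sum of squared deviations: (+0.2039)² + (−1.6511)² + (−0.2111)² + (+0.8029)² + (−0.0511)² + (+0.2359)² + (+0.6709)² = 3.9653
Variance = 3.9653 / 6 = 0.6609
SE* = √0.6609

SE* = 0.813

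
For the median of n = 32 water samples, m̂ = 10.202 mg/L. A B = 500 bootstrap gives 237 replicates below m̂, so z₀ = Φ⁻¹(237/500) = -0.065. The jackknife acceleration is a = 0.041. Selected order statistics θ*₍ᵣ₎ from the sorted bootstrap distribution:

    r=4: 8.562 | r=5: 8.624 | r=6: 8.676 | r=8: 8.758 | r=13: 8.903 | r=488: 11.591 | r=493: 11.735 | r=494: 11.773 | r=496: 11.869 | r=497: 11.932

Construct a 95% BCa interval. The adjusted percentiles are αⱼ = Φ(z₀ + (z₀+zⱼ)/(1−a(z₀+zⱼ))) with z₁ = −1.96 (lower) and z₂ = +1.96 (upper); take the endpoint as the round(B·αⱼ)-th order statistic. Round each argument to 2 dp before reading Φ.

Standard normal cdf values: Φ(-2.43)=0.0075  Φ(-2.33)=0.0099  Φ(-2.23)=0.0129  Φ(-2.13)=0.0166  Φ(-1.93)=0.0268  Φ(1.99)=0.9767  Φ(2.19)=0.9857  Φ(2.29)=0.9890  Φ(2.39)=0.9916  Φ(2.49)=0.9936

Lower: z₀ + z₁ = -0.065 + (-1.960) = -2.025; 1 − a(z₀+z₁) = 1 − (0.041)(-2.025) = 1.0830; argument = -0.065 + (-2.025)/1.0830 = -1.9348 → -1.93.
α₁ = Φ(-1.93) = 0.0268; rank = round(500 × 0.0268) = 13; θ*₍13₎ = 8.903.
Upper: z₀ + z₂ = 1.895; 1 − a(z₀+z₂) = 0.9223; argument = 1.9896 → 1.99; α₂ = 0.9767; rank = 488; θ*₍488₎ = 11.591.

(8.903, 11.591)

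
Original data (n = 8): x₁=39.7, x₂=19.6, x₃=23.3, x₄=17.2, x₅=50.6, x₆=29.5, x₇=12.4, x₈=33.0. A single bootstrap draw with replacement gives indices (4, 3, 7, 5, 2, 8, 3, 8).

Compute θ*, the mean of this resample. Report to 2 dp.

θ* = 26.55

Resample values: 17.2, 23.3, 12.4, 50.6, 19.6, 33.0, 23.3, 33.0.
Mean = (17.2 + 23.3 + 12.4 + 50.6 + 19.6 + 33.0 + 23.3 + 33.0) / 8 = 212.40 / 8 = 26.55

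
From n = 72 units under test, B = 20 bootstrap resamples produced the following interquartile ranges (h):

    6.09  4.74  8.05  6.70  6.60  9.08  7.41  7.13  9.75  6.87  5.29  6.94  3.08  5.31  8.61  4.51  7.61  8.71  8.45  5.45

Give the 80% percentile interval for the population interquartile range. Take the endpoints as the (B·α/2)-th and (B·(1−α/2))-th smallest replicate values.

Sorted replicates: 3.08, 4.51, 4.74, 5.29, 5.31, 5.45, 6.09, 6.60, 6.70, 6.87, 6.94, 7.13, 7.41, 7.61, 8.05, 8.45, 8.61, 8.71, 9.08, 9.75
α = 0.20; lower rank = 20 × 0.100 = 2; upper rank = 20 × 0.900 = 18.
The 2nd smallest replicate is 4.51; the 18th is 8.71.

(4.51, 8.71)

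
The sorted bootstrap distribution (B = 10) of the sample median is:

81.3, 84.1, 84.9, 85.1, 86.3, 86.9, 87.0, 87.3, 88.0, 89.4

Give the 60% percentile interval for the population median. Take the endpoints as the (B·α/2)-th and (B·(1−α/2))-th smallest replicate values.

α = 0.40; lower rank = 10 × 0.200 = 2; upper rank = 10 × 0.800 = 8.
The 2nd smallest replicate is 84.1; the 8th is 87.3.

(84.1, 87.3)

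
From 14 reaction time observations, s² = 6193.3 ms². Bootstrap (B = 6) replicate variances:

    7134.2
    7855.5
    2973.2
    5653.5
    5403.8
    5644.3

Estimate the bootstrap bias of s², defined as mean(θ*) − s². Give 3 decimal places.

mean(θ*) = (7134.2 + 7855.5 + 2973.2 + 5653.5 + 5403.8 + 5644.3) / 6 = 5777.4167
bias = 5777.4167 − 6193.3

bias = −415.883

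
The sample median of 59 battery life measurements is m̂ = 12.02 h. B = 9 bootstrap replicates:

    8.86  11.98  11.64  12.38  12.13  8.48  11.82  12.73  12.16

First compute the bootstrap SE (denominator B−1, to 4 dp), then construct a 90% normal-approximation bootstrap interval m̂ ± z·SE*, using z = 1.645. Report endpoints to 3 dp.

(9.460, 14.580)

Mean of replicates = 11.3533; sum of squared deviations = 19.3686; SE* = √(19.3686/8) = 1.5560
Margin = 1.645 × 1.5560 = 2.5596
Interval: 12.02 ± 2.5596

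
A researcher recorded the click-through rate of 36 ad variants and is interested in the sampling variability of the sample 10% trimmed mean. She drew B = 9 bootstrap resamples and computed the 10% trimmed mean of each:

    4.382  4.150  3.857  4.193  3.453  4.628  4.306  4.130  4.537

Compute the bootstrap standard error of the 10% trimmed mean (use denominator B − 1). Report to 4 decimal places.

SE* = 0.3573

Bootstrap SE is the standard deviation of the 9 replicate 10% trimmed means.
Mean of replicates: (4.382 + 4.150 + 3.857 + 4.193 + 3.453 + 4.628 + 4.306 + 4.130 + 4.537) / 9 = 37.63600 / 9 = 4.18178
Sum of squared deviations: (+0.20022)² + (−0.03178)² + (−0.32478)² + (+0.01122)² + (−0.72878)² + (+0.44622)² + (+0.12422)² + (−0.05178)² + (+0.35522)² = 1.02123
Variance = 1.02123 / 8 = 0.12765
SE* = √0.12765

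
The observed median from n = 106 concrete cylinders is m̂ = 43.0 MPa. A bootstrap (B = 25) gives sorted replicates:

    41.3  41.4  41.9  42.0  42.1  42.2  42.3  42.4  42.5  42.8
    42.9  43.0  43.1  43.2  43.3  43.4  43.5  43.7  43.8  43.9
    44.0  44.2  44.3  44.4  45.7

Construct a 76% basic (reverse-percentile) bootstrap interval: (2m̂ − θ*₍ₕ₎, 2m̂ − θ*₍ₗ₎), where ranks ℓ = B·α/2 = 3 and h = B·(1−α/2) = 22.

(41.8, 44.1)

Percentile endpoints at ranks 3 and 22: θ*₍3₎ = 41.9, θ*₍22₎ = 44.2.
Basic interval reflects these around m̂:
  lower = 2 × 43.0 − 44.2 = 41.8
  upper = 2 × 43.0 − 41.9 = 44.1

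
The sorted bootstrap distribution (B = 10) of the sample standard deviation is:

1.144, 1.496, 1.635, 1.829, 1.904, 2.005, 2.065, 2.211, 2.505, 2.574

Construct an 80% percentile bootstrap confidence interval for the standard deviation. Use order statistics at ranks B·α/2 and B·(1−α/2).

(1.144, 2.505)

α = 0.20; lower rank = 10 × 0.100 = 1; upper rank = 10 × 0.900 = 9.
The 1st smallest replicate is 1.144; the 9th is 2.505.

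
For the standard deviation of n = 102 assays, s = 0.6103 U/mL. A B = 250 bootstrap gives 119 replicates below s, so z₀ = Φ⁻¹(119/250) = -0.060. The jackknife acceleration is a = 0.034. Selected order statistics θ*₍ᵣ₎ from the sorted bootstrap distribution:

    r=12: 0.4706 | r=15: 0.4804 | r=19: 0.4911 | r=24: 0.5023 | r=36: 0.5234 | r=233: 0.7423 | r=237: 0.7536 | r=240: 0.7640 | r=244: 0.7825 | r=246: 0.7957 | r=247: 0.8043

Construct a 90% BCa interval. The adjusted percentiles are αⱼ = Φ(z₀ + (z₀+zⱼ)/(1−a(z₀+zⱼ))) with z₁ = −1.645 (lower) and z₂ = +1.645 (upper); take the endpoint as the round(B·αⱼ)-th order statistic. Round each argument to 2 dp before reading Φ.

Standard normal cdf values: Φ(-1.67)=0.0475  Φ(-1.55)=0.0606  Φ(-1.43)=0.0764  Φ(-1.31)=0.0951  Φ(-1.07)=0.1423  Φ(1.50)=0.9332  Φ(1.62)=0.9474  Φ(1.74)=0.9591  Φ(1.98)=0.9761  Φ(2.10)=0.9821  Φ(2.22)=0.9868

(0.4706, 0.7536)

Lower: z₀ + z₁ = -0.060 + (-1.645) = -1.705; 1 − a(z₀+z₁) = 1 − (0.034)(-1.705) = 1.0580; argument = -0.060 + (-1.705)/1.0580 = -1.6716 → -1.67.
α₁ = Φ(-1.67) = 0.0475; rank = round(250 × 0.0475) = 12; θ*₍12₎ = 0.4706.
Upper: z₀ + z₂ = 1.585; 1 − a(z₀+z₂) = 0.9461; argument = 1.6153 → 1.62; α₂ = 0.9474; rank = 237; θ*₍237₎ = 0.7536.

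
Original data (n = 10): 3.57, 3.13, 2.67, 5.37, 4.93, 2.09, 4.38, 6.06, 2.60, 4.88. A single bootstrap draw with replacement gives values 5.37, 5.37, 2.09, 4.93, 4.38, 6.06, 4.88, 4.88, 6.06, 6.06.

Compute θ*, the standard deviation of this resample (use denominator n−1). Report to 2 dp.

Mean = 5.0080; sum of squared deviations = 12.5302
s² = 12.5302 / 9 = 1.3922
s = √1.3922 = 1.18

θ* = 1.18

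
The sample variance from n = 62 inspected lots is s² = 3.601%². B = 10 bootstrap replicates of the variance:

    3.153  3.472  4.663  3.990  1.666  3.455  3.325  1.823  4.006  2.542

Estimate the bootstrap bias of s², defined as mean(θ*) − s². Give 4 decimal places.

mean(θ*) = (3.153 + 3.472 + 4.663 + 3.990 + 1.666 + 3.455 + 3.325 + 1.823 + 4.006 + 2.542) / 10 = 3.20950
bias = 3.20950 − 3.601

bias = −0.3915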